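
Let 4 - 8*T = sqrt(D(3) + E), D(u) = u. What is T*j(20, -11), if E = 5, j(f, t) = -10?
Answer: -5 + 5*sqrt(2)/2 ≈ -1.4645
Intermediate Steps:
T = 1/2 - sqrt(2)/4 (T = 1/2 - sqrt(3 + 5)/8 = 1/2 - sqrt(2)/4 ≈ 0.14645)
T*j(20, -11) = (1/2 - sqrt(2)/4)*(-10) = -5 + 5*sqrt(2)/2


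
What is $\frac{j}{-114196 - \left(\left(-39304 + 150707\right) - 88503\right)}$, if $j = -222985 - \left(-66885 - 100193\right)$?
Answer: $\frac{55907}{137096} \approx 0.40779$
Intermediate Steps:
$j = -55907$ ($j = -222985 - -167078 = -222985 + 167078 = -55907$)
$\frac{j}{-114196 - \left(\left(-39304 + 150707\right) - 88503\right)} = - \frac{55907}{-114196 - \left(\left(-39304 + 150707\right) - 88503\right)} = - \frac{55907}{-114196 - \left(111403 - 88503\right)} = - \frac{55907}{-114196 - 22900} = - \frac{55907}{-137096} = \left(-55907\right) \left(- \frac{1}{137096}\right) = \frac{55907}{137096}$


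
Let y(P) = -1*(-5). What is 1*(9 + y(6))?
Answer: 14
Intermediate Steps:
y(P) = 5
1*(9 + y(6)) = 1*(9 + 5) = 1*14 = 14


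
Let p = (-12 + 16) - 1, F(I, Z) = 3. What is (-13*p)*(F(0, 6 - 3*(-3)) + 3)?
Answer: -234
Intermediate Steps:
p = 3 (p = 4 - 1 = 3)
(-13*p)*(F(0, 6 - 3*(-3)) + 3) = (-13*3)*(3 + 3) = -39*6 = -234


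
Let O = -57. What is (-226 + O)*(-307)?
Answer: 86881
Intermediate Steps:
(-226 + O)*(-307) = (-226 - 57)*(-307) = -283*(-307) = 86881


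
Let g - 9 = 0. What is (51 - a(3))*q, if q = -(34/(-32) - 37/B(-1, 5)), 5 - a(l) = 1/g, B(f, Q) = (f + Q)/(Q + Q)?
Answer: 207085/48 ≈ 4314.3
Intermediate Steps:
g = 9 (g = 9 + 0 = 9)
B(f, Q) = (Q + f)/(2*Q) (B(f, Q) = (Q + f)/((2*Q)) = (Q + f)*(1/(2*Q)) = (Q + f)/(2*Q))
a(l) = 44/9 (a(l) = 5 - 1/9 = 5 - 1*⅑ = 5 - ⅑ = 44/9)
q = 1497/16 (q = -(34/(-32) - 37*10/(5 - 1)) = -(34*(-1/32) - 37/((½)*(⅕)*4)) = -(-17/16 - 37/⅖) = -(-17/16 - 37*5/2) = -(-17/16 - 185/2) = -1*(-1497/16) = 1497/16 ≈ 93.563)
(51 - a(3))*q = (51 - 1*44/9)*(1497/16) = (51 - 44/9)*(1497/16) = (415/9)*(1497/16) = 207085/48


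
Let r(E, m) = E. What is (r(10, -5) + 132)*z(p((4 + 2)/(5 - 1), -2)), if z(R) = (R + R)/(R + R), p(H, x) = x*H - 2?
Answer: 142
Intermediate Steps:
p(H, x) = -2 + H*x (p(H, x) = H*x - 2 = -2 + H*x)
z(R) = 1 (z(R) = (2*R)/((2*R)) = (2*R)*(1/(2*R)) = 1)
(r(10, -5) + 132)*z(p((4 + 2)/(5 - 1), -2)) = (10 + 132)*1 = 142*1 = 142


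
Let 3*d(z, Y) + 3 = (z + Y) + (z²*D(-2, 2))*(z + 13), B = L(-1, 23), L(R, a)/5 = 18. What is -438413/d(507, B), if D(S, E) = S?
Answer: 438413/89110122 ≈ 0.0049199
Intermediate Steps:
L(R, a) = 90 (L(R, a) = 5*18 = 90)
B = 90
d(z, Y) = -1 + Y/3 + z/3 - 2*z²*(13 + z)/3 (d(z, Y) = -1 + ((z + Y) + (z²*(-2))*(z + 13))/3 = -1 + ((Y + z) + (-2*z²)*(13 + z))/3 = -1 + ((Y + z) - 2*z²*(13 + z))/3 = -1 + (Y + z - 2*z²*(13 + z))/3 = -1 + (Y/3 + z/3 - 2*z²*(13 + z)/3) = -1 + Y/3 + z/3 - 2*z²*(13 + z)/3)
-438413/d(507, B) = -438413/(-1 - 26/3*507² - ⅔*507³ + (⅓)*90 + (⅓)*507) = -438413/(-1 - 26/3*257049 - ⅔*130323843 + 30 + 169) = -438413/(-1 - 2227758 - 86882562 + 30 + 169) = -438413/(-89110122) = -438413*(-1/89110122) = 438413/89110122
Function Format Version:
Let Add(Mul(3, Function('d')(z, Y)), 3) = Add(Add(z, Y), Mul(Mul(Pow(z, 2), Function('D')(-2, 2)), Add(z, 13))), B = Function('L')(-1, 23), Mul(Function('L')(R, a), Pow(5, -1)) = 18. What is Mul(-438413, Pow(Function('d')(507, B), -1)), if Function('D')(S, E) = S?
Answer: Rational(438413, 89110122) ≈ 0.0049199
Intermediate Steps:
Function('L')(R, a) = 90 (Function('L')(R, a) = Mul(5, 18) = 90)
B = 90
Function('d')(z, Y) = Add(-1, Mul(Rational(1, 3), Y), Mul(Rational(1, 3), z), Mul(Rational(-2, 3), Pow(z, 2), Add(13, z))) (Function('d')(z, Y) = Add(-1, Mul(Rational(1, 3), Add(Add(z, Y), Mul(Mul(Pow(z, 2), -2), Add(z, 13))))) = Add(-1, Mul(Rational(1, 3), Add(Add(Y, z), Mul(Mul(-2, Pow(z, 2)), Add(13, z))))) = Add(-1, Mul(Rational(1, 3), Add(Add(Y, z), Mul(-2, Pow(z, 2), Add(13, z))))) = Add(-1, Mul(Rational(1, 3), Add(Y, z, Mul(-2, Pow(z, 2), Add(13, z))))) = Add(-1, Add(Mul(Rational(1, 3), Y), Mul(Rational(1, 3), z), Mul(Rational(-2, 3), Pow(z, 2), Add(13, z)))) = Add(-1, Mul(Rational(1, 3), Y), Mul(Rational(1, 3), z), Mul(Rational(-2, 3), Pow(z, 2), Add(13, z))))
Mul(-438413, Pow(Function('d')(507, B), -1)) = Mul(-438413, Pow(Add(-1, Mul(Rational(-26, 3), Pow(507, 2)), Mul(Rational(-2, 3), Pow(507, 3)), Mul(Rational(1, 3), 90), Mul(Rational(1, 3), 507)), -1)) = Mul(-438413, Pow(Add(-1, Mul(Rational(-26, 3), 257049), Mul(Rational(-2, 3), 130323843), 30, 169), -1)) = Mul(-438413, Pow(Add(-1, -2227758, -86882562, 30, 169), -1)) = Mul(-438413, Pow(-89110122, -1)) = Mul(-438413, Rational(-1, 89110122)) = Rational(438413, 89110122)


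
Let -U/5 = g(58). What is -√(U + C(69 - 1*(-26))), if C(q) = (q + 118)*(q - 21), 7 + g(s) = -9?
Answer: -89*√2 ≈ -125.86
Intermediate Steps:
g(s) = -16 (g(s) = -7 - 9 = -16)
U = 80 (U = -5*(-16) = 80)
C(q) = (-21 + q)*(118 + q) (C(q) = (118 + q)*(-21 + q) = (-21 + q)*(118 + q))
-√(U + C(69 - 1*(-26))) = -√(80 + (-2478 + (69 - 1*(-26))² + 97*(69 - 1*(-26)))) = -√(80 + (-2478 + (69 + 26)² + 97*(69 + 26))) = -√(80 + (-2478 + 95² + 97*95)) = -√(80 + (-2478 + 9025 + 9215)) = -√(80 + 15762) = -√15842 = -89*√2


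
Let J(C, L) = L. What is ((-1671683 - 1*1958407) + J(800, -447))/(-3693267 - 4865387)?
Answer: 3630537/8558654 ≈ 0.42419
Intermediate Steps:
((-1671683 - 1*1958407) + J(800, -447))/(-3693267 - 4865387) = ((-1671683 - 1*1958407) - 447)/(-3693267 - 4865387) = ((-1671683 - 1958407) - 447)/(-8558654) = (-3630090 - 447)*(-1/8558654) = -3630537*(-1/8558654) = 3630537/8558654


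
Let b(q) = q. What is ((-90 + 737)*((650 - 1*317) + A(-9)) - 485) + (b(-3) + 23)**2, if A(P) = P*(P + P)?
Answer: 320180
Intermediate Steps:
A(P) = 2*P**2 (A(P) = P*(2*P) = 2*P**2)
((-90 + 737)*((650 - 1*317) + A(-9)) - 485) + (b(-3) + 23)**2 = ((-90 + 737)*((650 - 1*317) + 2*(-9)**2) - 485) + (-3 + 23)**2 = (647*((650 - 317) + 2*81) - 485) + 20**2 = (647*(333 + 162) - 485) + 400 = (647*495 - 485) + 400 = (320265 - 485) + 400 = 319780 + 400 = 320180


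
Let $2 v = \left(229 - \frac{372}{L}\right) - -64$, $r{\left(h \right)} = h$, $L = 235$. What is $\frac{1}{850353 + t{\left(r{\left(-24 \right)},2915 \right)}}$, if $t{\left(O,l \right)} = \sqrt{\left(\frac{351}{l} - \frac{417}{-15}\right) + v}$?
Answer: $\frac{77668408510}{66045564165845343} - \frac{\sqrt{1448479608290}}{66045564165845343} \approx 1.176 \cdot 10^{-6}$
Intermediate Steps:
$v = \frac{68483}{470}$ ($v = \frac{\left(229 - \frac{372}{235}\right) - -64}{2} = \frac{\left(229 - 372 \cdot \frac{1}{235}\right) + 64}{2} = \frac{\left(229 - \frac{372}{235}\right) + 64}{2} = \frac{\frac{53443}{235} + 64}{2} = \frac{1}{2} \cdot \frac{68483}{235} = \frac{68483}{470} \approx 145.71$)
$t{\left(O,l \right)} = \sqrt{\frac{81549}{470} + \frac{351}{l}}$ ($t{\left(O,l \right)} = \sqrt{\left(\frac{351}{l} - \frac{417}{-15}\right) + \frac{68483}{470}} = \sqrt{\left(\frac{351}{l} - - \frac{139}{5}\right) + \frac{68483}{470}} = \sqrt{\left(\frac{351}{l} + \frac{139}{5}\right) + \frac{68483}{470}} = \sqrt{\left(\frac{139}{5} + \frac{351}{l}\right) + \frac{68483}{470}} = \sqrt{\frac{81549}{470} + \frac{351}{l}}$)
$\frac{1}{850353 + t{\left(r{\left(-24 \right)},2915 \right)}} = \frac{1}{850353 + \frac{3 \sqrt{4258670 + \frac{8615100}{2915}}}{470}} = \frac{1}{850353 + \frac{3 \sqrt{4258670 + 8615100 \cdot \frac{1}{2915}}}{470}} = \frac{1}{850353 + \frac{3 \sqrt{4258670 + \frac{1723020}{583}}}{470}} = \frac{1}{850353 + \frac{3 \sqrt{\frac{2484527630}{583}}}{470}} = \frac{1}{850353 + \frac{3 \frac{\sqrt{1448479608290}}{583}}{470}} = \frac{1}{850353 + \frac{3 \sqrt{1448479608290}}{274010}}$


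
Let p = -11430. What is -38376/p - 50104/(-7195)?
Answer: 9431156/913765 ≈ 10.321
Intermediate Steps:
-38376/p - 50104/(-7195) = -38376/(-11430) - 50104/(-7195) = -38376*(-1/11430) - 50104*(-1/7195) = 2132/635 + 50104/7195 = 9431156/913765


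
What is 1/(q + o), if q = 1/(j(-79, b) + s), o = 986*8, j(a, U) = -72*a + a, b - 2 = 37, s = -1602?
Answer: 4007/31607217 ≈ 0.00012677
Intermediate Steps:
b = 39 (b = 2 + 37 = 39)
j(a, U) = -71*a
o = 7888
q = 1/4007 (q = 1/(-71*(-79) - 1602) = 1/(5609 - 1602) = 1/4007 ≈ 0.00024956)
1/(q + o) = 1/(1/4007 + 7888) = 1/(31607217/4007) = 4007/31607217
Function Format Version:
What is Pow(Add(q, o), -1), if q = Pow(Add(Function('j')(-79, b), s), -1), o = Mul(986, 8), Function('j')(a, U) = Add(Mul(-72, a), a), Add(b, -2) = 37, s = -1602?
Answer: Rational(4007, 31607217) ≈ 0.00012677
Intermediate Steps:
b = 39 (b = Add(2, 37) = 39)
Function('j')(a, U) = Mul(-71, a)
o = 7888
q = Rational(1, 4007) (q = Pow(Add(Mul(-71, -79), -1602), -1) = Pow(Add(5609, -1602), -1) = Pow(4007, -1) = Rational(1, 4007) ≈ 0.00024956)
Pow(Add(q, o), -1) = Pow(Add(Rational(1, 4007), 7888), -1) = Pow(Rational(31607217, 4007), -1) = Rational(4007, 31607217)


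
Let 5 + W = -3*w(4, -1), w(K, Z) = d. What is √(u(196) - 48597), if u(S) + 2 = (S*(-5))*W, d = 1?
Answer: I*√40759 ≈ 201.89*I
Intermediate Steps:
w(K, Z) = 1
W = -8 (W = -5 - 3*1 = -5 - 3 = -8)
u(S) = -2 + 40*S (u(S) = -2 + (S*(-5))*(-8) = -2 - 5*S*(-8) = -2 + 40*S)
√(u(196) - 48597) = √((-2 + 40*196) - 48597) = √((-2 + 7840) - 48597) = √(7838 - 48597) = √(-40759) = I*√40759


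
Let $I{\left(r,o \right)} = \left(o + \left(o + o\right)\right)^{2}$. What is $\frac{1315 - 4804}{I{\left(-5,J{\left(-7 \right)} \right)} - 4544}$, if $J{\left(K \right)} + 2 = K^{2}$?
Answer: $- \frac{3489}{15337} \approx -0.22749$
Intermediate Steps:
$J{\left(K \right)} = -2 + K^{2}$
$I{\left(r,o \right)} = 9 o^{2}$ ($I{\left(r,o \right)} = \left(o + 2 o\right)^{2} = \left(3 o\right)^{2} = 9 o^{2}$)
$\frac{1315 - 4804}{I{\left(-5,J{\left(-7 \right)} \right)} - 4544} = \frac{1315 - 4804}{9 \left(-2 + \left(-7\right)^{2}\right)^{2} - 4544} = - \frac{3489}{9 \left(-2 + 49\right)^{2} - 4544} = - \frac{3489}{9 \cdot 47^{2} - 4544} = - \frac{3489}{9 \cdot 2209 - 4544} = - \frac{3489}{19881 - 4544} = - \frac{3489}{15337}$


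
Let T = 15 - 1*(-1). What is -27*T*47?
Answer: -20304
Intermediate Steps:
T = 16 (T = 15 + 1 = 16)
-27*T*47 = -27*16*47 = -432*47 = -20304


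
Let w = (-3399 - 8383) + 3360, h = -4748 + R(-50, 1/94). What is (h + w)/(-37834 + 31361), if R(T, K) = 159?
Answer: 13011/6473 ≈ 2.0100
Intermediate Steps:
h = -4589 (h = -4748 + 159 = -4589)
w = -8422 (w = -11782 + 3360 = -8422)
(h + w)/(-37834 + 31361) = (-4589 - 8422)/(-37834 + 31361) = -13011/(-6473) = -13011*(-1/6473) = 13011/6473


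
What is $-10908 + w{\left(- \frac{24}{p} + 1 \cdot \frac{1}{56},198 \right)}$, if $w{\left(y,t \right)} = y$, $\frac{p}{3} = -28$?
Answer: $- \frac{610831}{56} \approx -10908.0$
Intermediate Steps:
$p = -84$ ($p = 3 \left(-28\right) = -84$)
$-10908 + w{\left(- \frac{24}{p} + 1 \cdot \frac{1}{56},198 \right)} = -10908 + \left(- \frac{24}{-84} + 1 \cdot \frac{1}{56}\right) = -10908 + \left(\left(-24\right) \left(- \frac{1}{84}\right) + 1 \cdot \frac{1}{56}\right) = -10908 + \left(\frac{2}{7} + \frac{1}{56}\right) = -10908 + \frac{17}{56} = - \frac{610831}{56}$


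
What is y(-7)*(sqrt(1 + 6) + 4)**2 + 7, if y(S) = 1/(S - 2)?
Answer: 40/9 - 8*sqrt(7)/9 ≈ 2.0927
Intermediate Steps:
y(S) = 1/(-2 + S)
y(-7)*(sqrt(1 + 6) + 4)**2 + 7 = (sqrt(1 + 6) + 4)**2/(-2 - 7) + 7 = (sqrt(7) + 4)**2/(-9) + 7 = -(4 + sqrt(7))**2/9 + 7 = 7 - (4 + sqrt(7))**2/9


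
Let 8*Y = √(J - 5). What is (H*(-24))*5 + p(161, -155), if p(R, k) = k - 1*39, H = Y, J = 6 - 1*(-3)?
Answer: -224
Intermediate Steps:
J = 9 (J = 6 + 3 = 9)
Y = ¼ (Y = √(9 - 5)/8 = √4/8 = (⅛)*2 = ¼ ≈ 0.25000)
H = ¼ ≈ 0.25000
p(R, k) = -39 + k (p(R, k) = k - 39 = -39 + k)
(H*(-24))*5 + p(161, -155) = ((¼)*(-24))*5 + (-39 - 155) = -6*5 - 194 = -30 - 194 = -224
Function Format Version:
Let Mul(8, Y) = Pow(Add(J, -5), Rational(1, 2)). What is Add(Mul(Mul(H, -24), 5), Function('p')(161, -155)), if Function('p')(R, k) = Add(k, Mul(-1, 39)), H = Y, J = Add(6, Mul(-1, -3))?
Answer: -224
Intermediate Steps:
J = 9 (J = Add(6, 3) = 9)
Y = Rational(1, 4) (Y = Mul(Rational(1, 8), Pow(Add(9, -5), Rational(1, 2))) = Mul(Rational(1, 8), Pow(4, Rational(1, 2))) = Mul(Rational(1, 8), 2) = Rational(1, 4) ≈ 0.25000)
H = Rational(1, 4) ≈ 0.25000
Function('p')(R, k) = Add(-39, k) (Function('p')(R, k) = Add(k, -39) = Add(-39, k))
Add(Mul(Mul(H, -24), 5), Function('p')(161, -155)) = Add(Mul(Mul(Rational(1, 4), -24), 5), Add(-39, -155)) = Add(Mul(-6, 5), -194) = Add(-30, -194) = -224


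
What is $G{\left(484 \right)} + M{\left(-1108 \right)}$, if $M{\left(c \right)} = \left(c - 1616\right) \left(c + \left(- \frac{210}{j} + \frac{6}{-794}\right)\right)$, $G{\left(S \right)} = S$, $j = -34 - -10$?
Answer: $\frac{1188960049}{397} \approx 2.9949 \cdot 10^{6}$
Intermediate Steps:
$j = -24$ ($j = -34 + 10 = -24$)
$M{\left(c \right)} = \left(-1616 + c\right) \left(\frac{13883}{1588} + c\right)$ ($M{\left(c \right)} = \left(c - 1616\right) \left(c + \left(- \frac{210}{-24} + \frac{6}{-794}\right)\right) = \left(-1616 + c\right) \left(c + \left(\left(-210\right) \left(- \frac{1}{24}\right) + 6 \left(- \frac{1}{794}\right)\right)\right) = \left(-1616 + c\right) \left(c + \left(\frac{35}{4} - \frac{3}{397}\right)\right) = \left(-1616 + c\right) \left(c + \frac{13883}{1588}\right) = \left(-1616 + c\right) \left(\frac{13883}{1588} + c\right)$)
$G{\left(484 \right)} + M{\left(-1108 \right)} = 484 - \left(- \frac{701385293}{397} - 1227664\right) = 484 + \left(- \frac{5608732}{397} + 1227664 + \frac{706994025}{397}\right) = 484 + \frac{1188767901}{397} = \frac{1188960049}{397}$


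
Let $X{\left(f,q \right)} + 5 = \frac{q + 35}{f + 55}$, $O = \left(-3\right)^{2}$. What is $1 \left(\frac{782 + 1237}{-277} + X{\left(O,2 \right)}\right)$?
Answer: $- \frac{207607}{17728} \approx -11.711$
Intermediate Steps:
$O = 9$
$X{\left(f,q \right)} = -5 + \frac{35 + q}{55 + f}$ ($X{\left(f,q \right)} = -5 + \frac{q + 35}{f + 55} = -5 + \frac{35 + q}{55 + f}$)
$1 \left(\frac{782 + 1237}{-277} + X{\left(O,2 \right)}\right) = 1 \left(\frac{782 + 1237}{-277} + \frac{-240 + 2 - 45}{55 + 9}\right) = 1 \left(2019 \left(- \frac{1}{277}\right) + \frac{-240 + 2 - 45}{64}\right) = 1 \left(- \frac{2019}{277} + \frac{1}{64} \left(-283\right)\right) = 1 \left(- \frac{2019}{277} - \frac{283}{64}\right) = 1 \left(- \frac{207607}{17728}\right) = - \frac{207607}{17728}$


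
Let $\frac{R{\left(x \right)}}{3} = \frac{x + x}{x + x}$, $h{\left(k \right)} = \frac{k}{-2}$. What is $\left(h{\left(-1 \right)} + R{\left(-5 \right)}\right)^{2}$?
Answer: $\frac{49}{4} \approx 12.25$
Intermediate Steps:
$h{\left(k \right)} = - \frac{k}{2}$ ($h{\left(k \right)} = k \left(- \frac{1}{2}\right) = - \frac{k}{2}$)
$R{\left(x \right)} = 3$ ($R{\left(x \right)} = 3 \frac{x + x}{x + x} = 3 \frac{2 x}{2 x} = 3 \cdot 2 x \frac{1}{2 x} = 3 \cdot 1 = 3$)
$\left(h{\left(-1 \right)} + R{\left(-5 \right)}\right)^{2} = \left(\left(- \frac{1}{2}\right) \left(-1\right) + 3\right)^{2} = \left(\frac{1}{2} + 3\right)^{2} = \left(\frac{7}{2}\right)^{2} = \frac{49}{4}$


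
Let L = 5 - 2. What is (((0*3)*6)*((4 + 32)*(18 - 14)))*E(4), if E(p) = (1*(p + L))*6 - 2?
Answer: 0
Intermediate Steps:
L = 3
E(p) = 16 + 6*p (E(p) = (1*(p + 3))*6 - 2 = (1*(3 + p))*6 - 2 = (3 + p)*6 - 2 = (18 + 6*p) - 2 = 16 + 6*p)
(((0*3)*6)*((4 + 32)*(18 - 14)))*E(4) = (((0*3)*6)*((4 + 32)*(18 - 14)))*(16 + 6*4) = ((0*6)*(36*4))*(16 + 24) = (0*144)*40 = 0*40 = 0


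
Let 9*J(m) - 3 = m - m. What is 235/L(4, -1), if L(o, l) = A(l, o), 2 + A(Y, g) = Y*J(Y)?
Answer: -705/7 ≈ -100.71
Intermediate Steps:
J(m) = 1/3 (J(m) = 1/3 + (m - m)/9 = 1/3 + (1/9)*0 = 1/3 + 0 = 1/3)
A(Y, g) = -2 + Y/3 (A(Y, g) = -2 + Y*(1/3) = -2 + Y/3)
L(o, l) = -2 + l/3
235/L(4, -1) = 235/(-2 + (1/3)*(-1)) = 235/(-2 - 1/3) = 235/(-7/3) = 235*(-3/7) = -705/7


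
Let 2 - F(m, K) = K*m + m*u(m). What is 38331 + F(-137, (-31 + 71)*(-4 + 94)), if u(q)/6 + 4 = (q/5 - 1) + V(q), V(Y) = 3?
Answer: 2536831/5 ≈ 5.0737e+5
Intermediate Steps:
u(q) = -12 + 6*q/5 (u(q) = -24 + 6*((q/5 - 1) + 3) = -24 + 6*((-1 + q/5) + 3) = -24 + 6*(2 + q/5) = -24 + (12 + 6*q/5) = -12 + 6*q/5)
F(m, K) = 2 - K*m - m*(-12 + 6*m/5) (F(m, K) = 2 - (K*m + m*(-12 + 6*m/5)) = 2 + (-K*m - m*(-12 + 6*m/5)) = 2 - K*m - m*(-12 + 6*m/5))
38331 + F(-137, (-31 + 71)*(-4 + 94)) = 38331 + (2 - 1*(-31 + 71)*(-4 + 94)*(-137) - 6/5*(-137)*(-10 - 137)) = 38331 + (2 - 1*40*90*(-137) - 6/5*(-137)*(-147)) = 38331 + (2 - 1*3600*(-137) - 120834/5) = 38331 + (2 + 493200 - 120834/5) = 38331 + 2345176/5 = 2536831/5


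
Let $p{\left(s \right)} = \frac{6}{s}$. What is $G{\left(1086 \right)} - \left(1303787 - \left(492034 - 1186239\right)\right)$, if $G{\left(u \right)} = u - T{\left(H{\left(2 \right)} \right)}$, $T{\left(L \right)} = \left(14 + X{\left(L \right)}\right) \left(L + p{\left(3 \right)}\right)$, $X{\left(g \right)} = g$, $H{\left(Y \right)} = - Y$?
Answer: $-1996906$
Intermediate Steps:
$T{\left(L \right)} = \left(2 + L\right) \left(14 + L\right)$ ($T{\left(L \right)} = \left(14 + L\right) \left(L + \frac{6}{3}\right) = \left(14 + L\right) \left(L + 6 \cdot \frac{1}{3}\right) = \left(14 + L\right) \left(L + 2\right) = \left(14 + L\right) \left(2 + L\right) = \left(2 + L\right) \left(14 + L\right)$)
$G{\left(u \right)} = u$ ($G{\left(u \right)} = u - \left(28 + \left(\left(-1\right) 2\right)^{2} + 16 \left(\left(-1\right) 2\right)\right) = u - \left(28 + \left(-2\right)^{2} + 16 \left(-2\right)\right) = u - \left(28 + 4 - 32\right) = u - 0 = u + 0 = u$)
$G{\left(1086 \right)} - \left(1303787 - \left(492034 - 1186239\right)\right) = 1086 - \left(1303787 - \left(492034 - 1186239\right)\right) = 1086 - \left(1303787 - -694205\right) = 1086 - \left(1303787 + 694205\right) = 1086 - 1997992 = -1996906$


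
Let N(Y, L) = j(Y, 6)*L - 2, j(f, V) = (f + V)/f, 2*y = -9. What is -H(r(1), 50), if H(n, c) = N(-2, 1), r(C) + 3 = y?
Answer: 4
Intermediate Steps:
y = -9/2 (y = (1/2)*(-9) = -9/2 ≈ -4.5000)
j(f, V) = (V + f)/f
r(C) = -15/2 (r(C) = -3 - 9/2 = -15/2)
N(Y, L) = -2 + L*(6 + Y)/Y (N(Y, L) = ((6 + Y)/Y)*L - 2 = L*(6 + Y)/Y - 2 = -2 + L*(6 + Y)/Y)
H(n, c) = -4 (H(n, c) = -2 + 1 + 6*1/(-2) = -2 + 1 + 6*1*(-1/2) = -2 + 1 - 3 = -4)
-H(r(1), 50) = -1*(-4) = 4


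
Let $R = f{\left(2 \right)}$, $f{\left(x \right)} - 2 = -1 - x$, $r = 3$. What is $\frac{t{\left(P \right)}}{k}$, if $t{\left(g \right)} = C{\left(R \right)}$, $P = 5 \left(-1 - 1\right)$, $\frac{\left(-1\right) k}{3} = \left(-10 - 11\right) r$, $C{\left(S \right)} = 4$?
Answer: $\frac{4}{189} \approx 0.021164$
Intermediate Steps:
$f{\left(x \right)} = 1 - x$ ($f{\left(x \right)} = 2 - \left(1 + x\right) = 1 - x$)
$R = -1$ ($R = 1 - 2 = -1$)
$k = 189$ ($k = - 3 \left(-10 - 11\right) 3 = - 3 \left(\left(-21\right) 3\right) = \left(-3\right) \left(-63\right) = 189$)
$P = -10$ ($P = 5 \left(-2\right) = -10$)
$t{\left(g \right)} = 4$
$\frac{t{\left(P \right)}}{k} = \frac{4}{189}$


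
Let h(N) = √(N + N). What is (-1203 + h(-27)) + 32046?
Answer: 30843 + 3*I*√6 ≈ 30843.0 + 7.3485*I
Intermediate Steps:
h(N) = √2*√N (h(N) = √(2*N) = √2*√N)
(-1203 + h(-27)) + 32046 = (-1203 + √2*√(-27)) + 32046 = (-1203 + √2*(3*I*√3)) + 32046 = (-1203 + 3*I*√6) + 32046 = 30843 + 3*I*√6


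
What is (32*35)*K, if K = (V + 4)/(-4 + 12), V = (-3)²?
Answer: 1820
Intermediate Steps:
V = 9
K = 13/8 (K = (9 + 4)/(-4 + 12) = 13/8 ≈ 1.6250)
(32*35)*K = (32*35)*(13/8) = 1120*(13/8) = 1820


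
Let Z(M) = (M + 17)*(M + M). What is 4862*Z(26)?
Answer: 10871432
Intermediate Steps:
Z(M) = 2*M*(17 + M) (Z(M) = (17 + M)*(2*M) = 2*M*(17 + M))
4862*Z(26) = 4862*(2*26*(17 + 26)) = 4862*(2*26*43) = 4862*2236 = 10871432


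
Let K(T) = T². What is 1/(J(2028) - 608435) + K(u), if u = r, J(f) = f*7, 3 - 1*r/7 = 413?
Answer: 4894687219099/594239 ≈ 8.2369e+6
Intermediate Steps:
r = -2870 (r = 21 - 7*413 = 21 - 2891 = -2870)
J(f) = 7*f
u = -2870
1/(J(2028) - 608435) + K(u) = 1/(7*2028 - 608435) + (-2870)² = 1/(14196 - 608435) + 8236900 = 1/(-594239) + 8236900 = -1/594239 + 8236900 = 4894687219099/594239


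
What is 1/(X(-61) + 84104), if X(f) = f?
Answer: 1/84043 ≈ 1.1899e-5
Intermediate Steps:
1/(X(-61) + 84104) = 1/(-61 + 84104) = 1/84043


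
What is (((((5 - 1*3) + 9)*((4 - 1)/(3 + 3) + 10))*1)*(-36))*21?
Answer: -87318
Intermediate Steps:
(((((5 - 1*3) + 9)*((4 - 1)/(3 + 3) + 10))*1)*(-36))*21 = (((((5 - 3) + 9)*(3/6 + 10))*1)*(-36))*21 = ((((2 + 9)*(3*(⅙) + 10))*1)*(-36))*21 = (((11*(½ + 10))*1)*(-36))*21 = (((11*(21/2))*1)*(-36))*21 = (((231/2)*1)*(-36))*21 = ((231/2)*(-36))*21 = -4158*21 = -87318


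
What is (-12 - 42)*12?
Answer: -648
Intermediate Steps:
(-12 - 42)*12 = -54*12 = -648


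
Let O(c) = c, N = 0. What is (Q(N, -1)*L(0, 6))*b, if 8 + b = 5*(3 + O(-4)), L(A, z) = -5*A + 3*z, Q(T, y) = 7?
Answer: -1638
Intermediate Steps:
b = -13 (b = -8 + 5*(3 - 4) = -8 + 5*(-1) = -8 - 5 = -13)
(Q(N, -1)*L(0, 6))*b = (7*(-5*0 + 3*6))*(-13) = (7*(0 + 18))*(-13) = (7*18)*(-13) = 126*(-13) = -1638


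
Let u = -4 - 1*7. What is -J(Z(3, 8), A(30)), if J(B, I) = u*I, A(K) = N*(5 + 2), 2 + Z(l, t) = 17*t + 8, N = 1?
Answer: 77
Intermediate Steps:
Z(l, t) = 6 + 17*t (Z(l, t) = -2 + (17*t + 8) = -2 + (8 + 17*t) = 6 + 17*t)
u = -11 (u = -4 - 7 = -11)
A(K) = 7 (A(K) = 1*(5 + 2) = 1*7 = 7)
J(B, I) = -11*I
-J(Z(3, 8), A(30)) = -(-11)*7 = -1*(-77) = 77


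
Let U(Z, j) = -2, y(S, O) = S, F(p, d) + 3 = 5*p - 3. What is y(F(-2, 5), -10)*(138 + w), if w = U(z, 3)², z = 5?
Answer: -2272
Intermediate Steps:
F(p, d) = -6 + 5*p (F(p, d) = -3 + (5*p - 3) = -3 + (-3 + 5*p) = -6 + 5*p)
w = 4 (w = (-2)² = 4)
y(F(-2, 5), -10)*(138 + w) = (-6 + 5*(-2))*(138 + 4) = (-6 - 10)*142 = -16*142 = -2272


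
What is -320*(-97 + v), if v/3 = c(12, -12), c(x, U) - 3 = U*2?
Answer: 51200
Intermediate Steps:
c(x, U) = 3 + 2*U (c(x, U) = 3 + U*2 = 3 + 2*U)
v = -63 (v = 3*(3 + 2*(-12)) = 3*(3 - 24) = 3*(-21) = -63)
-320*(-97 + v) = -320*(-97 - 63) = -320*(-160) = 51200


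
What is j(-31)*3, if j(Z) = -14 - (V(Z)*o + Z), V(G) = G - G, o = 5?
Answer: 51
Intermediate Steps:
V(G) = 0
j(Z) = -14 - Z (j(Z) = -14 - (0*5 + Z) = -14 - (0 + Z) = -14 - Z)
j(-31)*3 = (-14 - 1*(-31))*3 = (-14 + 31)*3 = 17*3 = 51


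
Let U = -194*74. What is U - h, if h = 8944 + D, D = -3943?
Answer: -19357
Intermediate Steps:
U = -14356
h = 5001 (h = 8944 - 3943 = 5001)
U - h = -14356 - 1*5001 = -14356 - 5001 = -19357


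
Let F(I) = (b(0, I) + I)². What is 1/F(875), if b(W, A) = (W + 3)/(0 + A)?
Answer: 765625/586186234384 ≈ 1.3061e-6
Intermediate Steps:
b(W, A) = (3 + W)/A
F(I) = (I + 3/I)² (F(I) = ((3 + 0)/I + I)² = (3/I + I)² = (I + 3/I)²)
1/F(875) = 1/((3 + 875²)²/875²) = 1/((3 + 765625)²/765625) = 1/((1/765625)*765628²) = 1/((1/765625)*586186234384) = 1/(586186234384/765625) = 765625/586186234384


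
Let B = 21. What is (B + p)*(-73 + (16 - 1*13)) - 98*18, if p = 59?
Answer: -7364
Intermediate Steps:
(B + p)*(-73 + (16 - 1*13)) - 98*18 = (21 + 59)*(-73 + (16 - 1*13)) - 98*18 = 80*(-73 + (16 - 13)) - 1764 = 80*(-73 + 3) - 1764 = 80*(-70) - 1764 = -5600 - 1764 = -7364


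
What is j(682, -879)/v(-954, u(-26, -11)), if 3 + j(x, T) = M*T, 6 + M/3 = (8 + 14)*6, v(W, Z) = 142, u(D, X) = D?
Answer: -332265/142 ≈ -2339.9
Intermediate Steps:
M = 378 (M = -18 + 3*((8 + 14)*6) = -18 + 3*(22*6) = -18 + 3*132 = -18 + 396 = 378)
j(x, T) = -3 + 378*T
j(682, -879)/v(-954, u(-26, -11)) = (-3 + 378*(-879))/142 = (-3 - 332262)*(1/142) = -332265*1/142 = -332265/142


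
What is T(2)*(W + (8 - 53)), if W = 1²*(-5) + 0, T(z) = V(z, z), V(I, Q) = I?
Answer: -100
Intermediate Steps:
T(z) = z
W = -5 (W = 1*(-5) + 0 = -5 + 0 = -5)
T(2)*(W + (8 - 53)) = 2*(-5 + (8 - 53)) = 2*(-5 - 45) = 2*(-50) = -100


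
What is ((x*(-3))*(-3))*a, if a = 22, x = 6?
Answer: 1188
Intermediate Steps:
((x*(-3))*(-3))*a = ((6*(-3))*(-3))*22 = -18*(-3)*22 = 54*22 = 1188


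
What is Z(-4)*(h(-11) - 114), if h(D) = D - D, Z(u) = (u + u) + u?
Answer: 1368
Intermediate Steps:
Z(u) = 3*u (Z(u) = 2*u + u = 3*u)
h(D) = 0
Z(-4)*(h(-11) - 114) = (3*(-4))*(0 - 114) = -12*(-114) = 1368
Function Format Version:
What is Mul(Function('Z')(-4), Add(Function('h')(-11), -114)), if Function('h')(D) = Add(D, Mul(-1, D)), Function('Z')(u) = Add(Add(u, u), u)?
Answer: 1368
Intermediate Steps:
Function('Z')(u) = Mul(3, u) (Function('Z')(u) = Add(Mul(2, u), u) = Mul(3, u))
Function('h')(D) = 0
Mul(Function('Z')(-4), Add(Function('h')(-11), -114)) = Mul(Mul(3, -4), Add(0, -114)) = Mul(-12, -114) = 1368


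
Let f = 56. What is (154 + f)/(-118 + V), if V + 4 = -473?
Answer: -6/17 ≈ -0.35294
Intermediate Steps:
V = -477 (V = -4 - 473 = -477)
(154 + f)/(-118 + V) = (154 + 56)/(-118 - 477) = 210/(-595) = 210*(-1/595) = -6/17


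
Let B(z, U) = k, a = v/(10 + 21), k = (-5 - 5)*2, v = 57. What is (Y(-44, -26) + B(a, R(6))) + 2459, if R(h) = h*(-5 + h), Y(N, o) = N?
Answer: 2395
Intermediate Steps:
k = -20 (k = -10*2 = -20)
a = 57/31 (a = 57/(10 + 21) = 57/31 ≈ 1.8387)
B(z, U) = -20
(Y(-44, -26) + B(a, R(6))) + 2459 = (-44 - 20) + 2459 = -64 + 2459 = 2395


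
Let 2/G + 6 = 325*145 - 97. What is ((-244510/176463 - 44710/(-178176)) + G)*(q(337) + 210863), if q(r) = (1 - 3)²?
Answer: -467896352304661963/1955609619456 ≈ -2.3926e+5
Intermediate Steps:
G = 1/23511 (G = 2/(-6 + (325*145 - 97)) = 2/(-6 + (47125 - 97)) = 2/(-6 + 47028) = 2/47022 = 2*(1/47022) = 1/23511 ≈ 4.2533e-5)
q(r) = 4 (q(r) = (-2)² = 4)
((-244510/176463 - 44710/(-178176)) + G)*(q(337) + 210863) = ((-244510/176463 - 44710/(-178176)) + 1/23511)*(4 + 210863) = ((-244510*1/176463 - 44710*(-1/178176)) + 1/23511)*210867 = ((-34930/25209 + 22355/89088) + 1/23511)*210867 = (-849432215/748606464 + 1/23511)*210867 = -6656750733467/5866828858368*210867 = -467896352304661963/1955609619456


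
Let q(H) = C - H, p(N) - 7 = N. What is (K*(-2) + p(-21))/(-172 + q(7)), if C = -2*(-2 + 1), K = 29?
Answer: 24/59 ≈ 0.40678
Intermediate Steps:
p(N) = 7 + N
C = 2 (C = -2*(-1) = 2)
q(H) = 2 - H
(K*(-2) + p(-21))/(-172 + q(7)) = (29*(-2) + (7 - 21))/(-172 + (2 - 1*7)) = (-58 - 14)/(-172 + (2 - 7)) = -72/(-172 - 5) = -72/(-177) = -72*(-1/177) = 24/59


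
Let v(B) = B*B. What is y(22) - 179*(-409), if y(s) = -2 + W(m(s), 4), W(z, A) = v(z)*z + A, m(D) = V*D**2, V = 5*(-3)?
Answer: -382657102787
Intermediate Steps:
V = -15
v(B) = B**2
m(D) = -15*D**2
W(z, A) = A + z**3 (W(z, A) = z**2*z + A = z**3 + A = A + z**3)
y(s) = 2 - 3375*s**6 (y(s) = -2 + (4 + (-15*s**2)**3) = -2 + (4 - 3375*s**6) = 2 - 3375*s**6)
y(22) - 179*(-409) = (2 - 3375*22**6) - 179*(-409) = (2 - 3375*113379904) + 73211 = (2 - 382657176000) + 73211 = -382657175998 + 73211 = -382657102787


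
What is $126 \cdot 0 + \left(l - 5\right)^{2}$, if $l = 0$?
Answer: $25$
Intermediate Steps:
$126 \cdot 0 + \left(l - 5\right)^{2} = 126 \cdot 0 + \left(0 - 5\right)^{2} = 0 + \left(-5\right)^{2} = 0 + 25 = 25$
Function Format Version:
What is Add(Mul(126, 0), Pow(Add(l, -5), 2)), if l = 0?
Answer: 25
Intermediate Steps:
Add(Mul(126, 0), Pow(Add(l, -5), 2)) = Add(Mul(126, 0), Pow(Add(0, -5), 2)) = Add(0, Pow(-5, 2)) = Add(0, 25) = 25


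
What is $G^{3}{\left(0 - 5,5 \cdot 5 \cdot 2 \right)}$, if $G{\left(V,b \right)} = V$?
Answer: $-125$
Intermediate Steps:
$G^{3}{\left(0 - 5,5 \cdot 5 \cdot 2 \right)} = \left(0 - 5\right)^{3} = \left(-5\right)^{3} = -125$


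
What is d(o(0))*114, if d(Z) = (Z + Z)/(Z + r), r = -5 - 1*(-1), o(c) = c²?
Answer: 0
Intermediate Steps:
r = -4 (r = -5 + 1 = -4)
d(Z) = 2*Z/(-4 + Z) (d(Z) = (Z + Z)/(Z - 4) = (2*Z)/(-4 + Z) = 2*Z/(-4 + Z))
d(o(0))*114 = (2*0²/(-4 + 0²))*114 = (2*0/(-4 + 0))*114 = (2*0/(-4))*114 = (2*0*(-¼))*114 = 0*114 = 0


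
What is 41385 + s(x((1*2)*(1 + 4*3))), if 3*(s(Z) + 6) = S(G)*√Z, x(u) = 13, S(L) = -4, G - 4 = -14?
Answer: 41379 - 4*√13/3 ≈ 41374.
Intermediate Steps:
G = -10 (G = 4 - 14 = -10)
s(Z) = -6 - 4*√Z/3 (s(Z) = -6 + (-4*√Z)/3 = -6 - 4*√Z/3)
41385 + s(x((1*2)*(1 + 4*3))) = 41385 + (-6 - 4*√13/3) = 41379 - 4*√13/3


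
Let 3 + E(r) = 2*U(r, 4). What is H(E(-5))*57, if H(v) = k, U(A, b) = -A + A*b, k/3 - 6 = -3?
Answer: 513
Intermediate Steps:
k = 9 (k = 18 + 3*(-3) = 18 - 9 = 9)
E(r) = -3 + 6*r (E(r) = -3 + 2*(r*(-1 + 4)) = -3 + 2*(r*3) = -3 + 2*(3*r) = -3 + 6*r)
H(v) = 9
H(E(-5))*57 = 9*57 = 513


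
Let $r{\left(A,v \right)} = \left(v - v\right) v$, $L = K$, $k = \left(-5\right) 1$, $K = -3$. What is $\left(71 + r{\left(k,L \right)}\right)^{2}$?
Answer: $5041$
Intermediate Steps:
$k = -5$
$L = -3$
$r{\left(A,v \right)} = 0$ ($r{\left(A,v \right)} = 0 v = 0$)
$\left(71 + r{\left(k,L \right)}\right)^{2} = \left(71 + 0\right)^{2} = 71^{2} = 5041$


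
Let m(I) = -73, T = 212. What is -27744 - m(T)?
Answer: -27671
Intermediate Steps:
-27744 - m(T) = -27744 - 1*(-73) = -27744 + 73 = -27671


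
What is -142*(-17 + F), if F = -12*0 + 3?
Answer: 1988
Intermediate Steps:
F = 3 (F = -4*0 + 3 = 0 + 3 = 3)
-142*(-17 + F) = -142*(-17 + 3) = -142*(-14) = 1988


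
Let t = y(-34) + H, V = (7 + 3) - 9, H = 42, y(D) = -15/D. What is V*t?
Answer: 1443/34 ≈ 42.441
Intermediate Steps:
V = 1 (V = 10 - 9 = 1)
t = 1443/34 (t = -15/(-34) + 42 = -15*(-1/34) + 42 = 15/34 + 42 = 1443/34 ≈ 42.441)
V*t = 1*(1443/34) = 1443/34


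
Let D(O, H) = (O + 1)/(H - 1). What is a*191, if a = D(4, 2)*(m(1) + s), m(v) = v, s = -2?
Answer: -955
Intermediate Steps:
D(O, H) = (1 + O)/(-1 + H)
a = -5 (a = ((1 + 4)/(-1 + 2))*(1 - 2) = (5/1)*(-1) = (1*5)*(-1) = 5*(-1) = -5)
a*191 = -5*191 = -955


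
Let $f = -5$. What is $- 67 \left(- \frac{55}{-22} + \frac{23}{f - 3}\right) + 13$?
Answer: $\frac{305}{8} \approx 38.125$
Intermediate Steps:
$- 67 \left(- \frac{55}{-22} + \frac{23}{f - 3}\right) + 13 = - 67 \left(- \frac{55}{-22} + \frac{23}{-5 - 3}\right) + 13 = - 67 \left(\left(-55\right) \left(- \frac{1}{22}\right) + \frac{23}{-5 - 3}\right) + 13 = - 67 \left(\frac{5}{2} + \frac{23}{-8}\right) + 13 = - 67 \left(\frac{5}{2} + 23 \left(- \frac{1}{8}\right)\right) + 13 = - 67 \left(\frac{5}{2} - \frac{23}{8}\right) + 13 = \left(-67\right) \left(- \frac{3}{8}\right) + 13 = \frac{201}{8} + 13 = \frac{305}{8}$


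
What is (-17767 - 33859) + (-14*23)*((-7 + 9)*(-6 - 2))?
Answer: -46474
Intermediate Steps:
(-17767 - 33859) + (-14*23)*((-7 + 9)*(-6 - 2)) = -51626 - 644*(-8) = -51626 - 322*(-16) = -51626 + 5152 = -46474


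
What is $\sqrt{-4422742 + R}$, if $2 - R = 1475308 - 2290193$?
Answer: $i \sqrt{3607855} \approx 1899.4 i$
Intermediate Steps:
$R = 814887$ ($R = 2 - \left(1475308 - 2290193\right) = 2 - -814885 = 2 + 814885 = 814887$)
$\sqrt{-4422742 + R} = \sqrt{-4422742 + 814887} = \sqrt{-3607855} = i \sqrt{3607855}$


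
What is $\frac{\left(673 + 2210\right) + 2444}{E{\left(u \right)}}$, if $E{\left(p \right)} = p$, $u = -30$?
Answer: $- \frac{5327}{30} \approx -177.57$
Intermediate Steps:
$\frac{\left(673 + 2210\right) + 2444}{E{\left(u \right)}} = \frac{\left(673 + 2210\right) + 2444}{-30} = \left(2883 + 2444\right) \left(- \frac{1}{30}\right) = 5327 \left(- \frac{1}{30}\right) = - \frac{5327}{30}$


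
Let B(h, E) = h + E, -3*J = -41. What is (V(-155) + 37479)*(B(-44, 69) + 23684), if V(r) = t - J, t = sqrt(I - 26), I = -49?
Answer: 888265588 + 118545*I*sqrt(3) ≈ 8.8827e+8 + 2.0533e+5*I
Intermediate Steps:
J = 41/3 (J = -1/3*(-41) = 41/3 ≈ 13.667)
t = 5*I*sqrt(3) (t = sqrt(-49 - 26) = sqrt(-75) = 5*I*sqrt(3) ≈ 8.6602*I)
V(r) = -41/3 + 5*I*sqrt(3) (V(r) = 5*I*sqrt(3) - 1*41/3 = 5*I*sqrt(3) - 41/3 = -41/3 + 5*I*sqrt(3))
B(h, E) = E + h
(V(-155) + 37479)*(B(-44, 69) + 23684) = ((-41/3 + 5*I*sqrt(3)) + 37479)*((69 - 44) + 23684) = (112396/3 + 5*I*sqrt(3))*(25 + 23684) = (112396/3 + 5*I*sqrt(3))*23709 = 888265588 + 118545*I*sqrt(3)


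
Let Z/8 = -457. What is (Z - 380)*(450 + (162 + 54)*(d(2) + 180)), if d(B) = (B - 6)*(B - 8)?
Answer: -179658504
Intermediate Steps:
d(B) = (-8 + B)*(-6 + B) (d(B) = (-6 + B)*(-8 + B) = (-8 + B)*(-6 + B))
Z = -3656 (Z = 8*(-457) = -3656)
(Z - 380)*(450 + (162 + 54)*(d(2) + 180)) = (-3656 - 380)*(450 + (162 + 54)*((48 + 2² - 14*2) + 180)) = -4036*(450 + 216*((48 + 4 - 28) + 180)) = -4036*(450 + 216*(24 + 180)) = -4036*(450 + 216*204) = -4036*(450 + 44064) = -4036*44514 = -179658504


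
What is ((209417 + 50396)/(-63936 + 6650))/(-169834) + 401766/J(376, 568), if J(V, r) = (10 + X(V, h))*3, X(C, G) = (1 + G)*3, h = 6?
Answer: 1302941947649331/301602426244 ≈ 4320.1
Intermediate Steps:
X(C, G) = 3 + 3*G
J(V, r) = 93 (J(V, r) = (10 + (3 + 3*6))*3 = (10 + (3 + 18))*3 = (10 + 21)*3 = 31*3 = 93)
((209417 + 50396)/(-63936 + 6650))/(-169834) + 401766/J(376, 568) = ((209417 + 50396)/(-63936 + 6650))/(-169834) + 401766/93 = (259813/(-57286))*(-1/169834) + 401766*(1/93) = (259813*(-1/57286))*(-1/169834) + 133922/31 = -259813/57286*(-1/169834) + 133922/31 = 259813/9729110524 + 133922/31 = 1302941947649331/301602426244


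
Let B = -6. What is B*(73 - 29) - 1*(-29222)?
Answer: 28958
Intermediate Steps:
B*(73 - 29) - 1*(-29222) = -6*(73 - 29) - 1*(-29222) = -6*44 + 29222 = -264 + 29222 = 28958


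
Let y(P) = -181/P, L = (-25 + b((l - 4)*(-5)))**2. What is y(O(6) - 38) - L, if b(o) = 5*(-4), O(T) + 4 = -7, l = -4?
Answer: -99044/49 ≈ -2021.3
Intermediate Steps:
O(T) = -11 (O(T) = -4 - 7 = -11)
b(o) = -20
L = 2025 (L = (-25 - 20)**2 = (-45)**2 = 2025)
y(O(6) - 38) - L = -181/(-11 - 38) - 1*2025 = -181/(-49) - 2025 = -181*(-1/49) - 2025 = 181/49 - 2025 = -99044/49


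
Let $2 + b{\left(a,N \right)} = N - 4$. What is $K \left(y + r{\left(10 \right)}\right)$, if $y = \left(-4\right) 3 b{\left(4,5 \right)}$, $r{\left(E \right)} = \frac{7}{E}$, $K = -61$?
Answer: $- \frac{7747}{10} \approx -774.7$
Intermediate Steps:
$b{\left(a,N \right)} = -6 + N$ ($b{\left(a,N \right)} = -2 + \left(N - 4\right) = -2 + \left(-4 + N\right) = -6 + N$)
$y = 12$ ($y = \left(-4\right) 3 \left(-6 + 5\right) = \left(-12\right) \left(-1\right) = 12$)
$K \left(y + r{\left(10 \right)}\right) = - 61 \left(12 + \frac{7}{10}\right) = \left(-61\right) \frac{127}{10} = - \frac{7747}{10}$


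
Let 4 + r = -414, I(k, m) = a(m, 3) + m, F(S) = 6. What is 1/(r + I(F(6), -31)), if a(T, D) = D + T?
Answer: -1/477 ≈ -0.0020964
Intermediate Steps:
I(k, m) = 3 + 2*m (I(k, m) = (3 + m) + m = 3 + 2*m)
r = -418 (r = -4 - 414 = -418)
1/(r + I(F(6), -31)) = 1/(-418 + (3 + 2*(-31))) = 1/(-418 + (3 - 62)) = 1/(-418 - 59) = 1/(-477) = -1/477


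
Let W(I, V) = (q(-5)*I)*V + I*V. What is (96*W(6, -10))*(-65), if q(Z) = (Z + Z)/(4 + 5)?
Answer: -41600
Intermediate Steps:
q(Z) = 2*Z/9 (q(Z) = (2*Z)/9 = (2*Z)*(1/9) = 2*Z/9)
W(I, V) = -I*V/9 (W(I, V) = (((2/9)*(-5))*I)*V + I*V = (-10*I/9)*V + I*V = -10*I*V/9 + I*V = -I*V/9)
(96*W(6, -10))*(-65) = (96*(-1/9*6*(-10)))*(-65) = (96*(20/3))*(-65) = 640*(-65) = -41600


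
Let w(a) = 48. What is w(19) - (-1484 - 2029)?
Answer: 3561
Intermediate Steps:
w(19) - (-1484 - 2029) = 48 - (-1484 - 2029) = 48 - 1*(-3513) = 48 + 3513 = 3561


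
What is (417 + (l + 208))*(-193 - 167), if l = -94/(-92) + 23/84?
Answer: -36300090/161 ≈ -2.2547e+5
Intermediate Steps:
l = 2503/1932 (l = -94*(-1/92) + 23*(1/84) = 47/46 + 23/84 = 2503/1932 ≈ 1.2955)
(417 + (l + 208))*(-193 - 167) = (417 + (2503/1932 + 208))*(-193 - 167) = (417 + 404359/1932)*(-360) = (1210003/1932)*(-360) = -36300090/161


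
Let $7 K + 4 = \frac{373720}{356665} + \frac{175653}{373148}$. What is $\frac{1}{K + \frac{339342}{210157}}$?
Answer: $\frac{39157369362626116}{49346678903880621} \approx 0.79352$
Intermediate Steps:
$K = - \frac{66050635575}{186324363988}$ ($K = - \frac{4}{7} + \frac{\frac{373720}{356665} + \frac{175653}{373148}}{7} = - \frac{4}{7} + \frac{373720 \cdot \frac{1}{356665} + 175653 \cdot \frac{1}{373148}}{7} = - \frac{4}{7} + \frac{\frac{74744}{71333} + \frac{175653}{373148}}{7} = - \frac{4}{7} + \frac{1}{7} \cdot \frac{40420429561}{26617766284} = - \frac{4}{7} + \frac{40420429561}{186324363988} = - \frac{66050635575}{186324363988} \approx -0.35449$)
$\frac{1}{K + \frac{339342}{210157}} = \frac{1}{- \frac{66050635575}{186324363988} + \frac{339342}{210157}} = \frac{1}{\frac{49346678903880621}{39157369362626116}} = \frac{39157369362626116}{49346678903880621}$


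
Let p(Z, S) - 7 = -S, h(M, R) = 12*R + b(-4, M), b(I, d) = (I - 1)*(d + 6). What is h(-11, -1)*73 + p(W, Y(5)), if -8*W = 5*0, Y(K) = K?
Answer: 951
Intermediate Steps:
b(I, d) = (-1 + I)*(6 + d)
W = 0 (W = -5*0/8 = -⅛*0 = 0)
h(M, R) = -30 - 5*M + 12*R (h(M, R) = 12*R + (-6 - M + 6*(-4) - 4*M) = 12*R + (-6 - M - 24 - 4*M) = 12*R + (-30 - 5*M) = -30 - 5*M + 12*R)
p(Z, S) = 7 - S
h(-11, -1)*73 + p(W, Y(5)) = (-30 - 5*(-11) + 12*(-1))*73 + (7 - 1*5) = (-30 + 55 - 12)*73 + (7 - 5) = 13*73 + 2 = 949 + 2 = 951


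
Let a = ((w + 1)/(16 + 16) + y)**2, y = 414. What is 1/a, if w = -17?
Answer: 4/683929 ≈ 5.8486e-6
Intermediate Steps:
a = 683929/4 (a = ((-17 + 1)/(16 + 16) + 414)**2 = (-16/32 + 414)**2 = (-16*1/32 + 414)**2 = (-1/2 + 414)**2 = (827/2)**2 = 683929/4 ≈ 1.7098e+5)
1/a = 1/(683929/4) = 4/683929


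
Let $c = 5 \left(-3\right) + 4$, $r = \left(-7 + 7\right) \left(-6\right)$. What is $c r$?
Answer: $0$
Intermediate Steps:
$r = 0$ ($r = 0 \left(-6\right) = 0$)
$c = -11$ ($c = -15 + 4 = -11$)
$c r = \left(-11\right) 0 = 0$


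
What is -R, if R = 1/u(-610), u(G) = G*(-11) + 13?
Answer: -1/6723 ≈ -0.00014874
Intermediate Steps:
u(G) = 13 - 11*G (u(G) = -11*G + 13 = 13 - 11*G)
R = 1/6723 (R = 1/(13 - 11*(-610)) = 1/(13 + 6710) = 1/6723 ≈ 0.00014874)
-R = -1*1/6723 = -1/6723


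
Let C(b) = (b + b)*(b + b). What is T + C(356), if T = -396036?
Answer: 110908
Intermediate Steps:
C(b) = 4*b**2 (C(b) = (2*b)*(2*b) = 4*b**2)
T + C(356) = -396036 + 4*356**2 = -396036 + 4*126736 = -396036 + 506944 = 110908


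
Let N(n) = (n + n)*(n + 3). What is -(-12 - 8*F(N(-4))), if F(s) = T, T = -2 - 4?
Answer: -36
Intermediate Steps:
T = -6
N(n) = 2*n*(3 + n) (N(n) = (2*n)*(3 + n) = 2*n*(3 + n))
F(s) = -6
-(-12 - 8*F(N(-4))) = -(-12 - 8*(-6)) = -(-12 + 48) = -1*36 = -36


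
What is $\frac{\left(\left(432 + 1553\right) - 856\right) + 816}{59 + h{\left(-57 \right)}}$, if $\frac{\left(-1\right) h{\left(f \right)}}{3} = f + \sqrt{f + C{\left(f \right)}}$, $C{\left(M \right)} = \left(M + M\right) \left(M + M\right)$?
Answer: $- \frac{447350}{63551} - \frac{5835 \sqrt{12939}}{63551} \approx -17.483$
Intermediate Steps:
$C{\left(M \right)} = 4 M^{2}$ ($C{\left(M \right)} = 2 M 2 M = 4 M^{2}$)
$h{\left(f \right)} = - 3 f - 3 \sqrt{f + 4 f^{2}}$ ($h{\left(f \right)} = - 3 \left(f + \sqrt{f + 4 f^{2}}\right) = - 3 f - 3 \sqrt{f + 4 f^{2}}$)
$\frac{\left(\left(432 + 1553\right) - 856\right) + 816}{59 + h{\left(-57 \right)}} = \frac{\left(\left(432 + 1553\right) - 856\right) + 816}{59 - \left(-171 + 3 \sqrt{- 57 \left(1 + 4 \left(-57\right)\right)}\right)} = \frac{\left(1985 - 856\right) + 816}{59 + \left(171 - 3 \sqrt{- 57 \left(1 - 228\right)}\right)} = \frac{1129 + 816}{59 + \left(171 - 3 \sqrt{\left(-57\right) \left(-227\right)}\right)} = \frac{1945}{59 + \left(171 - 3 \sqrt{12939}\right)} = \frac{1945}{230 - 3 \sqrt{12939}}$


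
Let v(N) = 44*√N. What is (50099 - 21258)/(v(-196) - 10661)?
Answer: -43924843/16290911 - 2538008*I/16290911 ≈ -2.6963 - 0.15579*I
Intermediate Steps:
(50099 - 21258)/(v(-196) - 10661) = (50099 - 21258)/(44*√(-196) - 10661) = 28841/(44*(14*I) - 10661) = 28841/(616*I - 10661) = 28841/(-10661 + 616*I) = 28841*((-10661 - 616*I)/114036377) = 28841*(-10661 - 616*I)/114036377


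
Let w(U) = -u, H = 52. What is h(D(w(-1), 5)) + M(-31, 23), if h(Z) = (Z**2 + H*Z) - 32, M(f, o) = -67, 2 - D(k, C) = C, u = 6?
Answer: -246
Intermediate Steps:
w(U) = -6 (w(U) = -1*6 = -6)
D(k, C) = 2 - C
h(Z) = -32 + Z**2 + 52*Z (h(Z) = (Z**2 + 52*Z) - 32 = -32 + Z**2 + 52*Z)
h(D(w(-1), 5)) + M(-31, 23) = (-32 + (2 - 1*5)**2 + 52*(2 - 1*5)) - 67 = (-32 + (2 - 5)**2 + 52*(2 - 5)) - 67 = (-32 + (-3)**2 + 52*(-3)) - 67 = (-32 + 9 - 156) - 67 = -179 - 67 = -246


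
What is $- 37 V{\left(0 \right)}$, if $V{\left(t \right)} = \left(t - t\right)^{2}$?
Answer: $0$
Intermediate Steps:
$V{\left(t \right)} = 0$ ($V{\left(t \right)} = 0^{2} = 0$)
$- 37 V{\left(0 \right)} = \left(-37\right) 0 = 0$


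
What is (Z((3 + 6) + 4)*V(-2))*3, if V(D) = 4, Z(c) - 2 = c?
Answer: 180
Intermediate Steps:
Z(c) = 2 + c
(Z((3 + 6) + 4)*V(-2))*3 = ((2 + ((3 + 6) + 4))*4)*3 = ((2 + (9 + 4))*4)*3 = ((2 + 13)*4)*3 = (15*4)*3 = 60*3 = 180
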